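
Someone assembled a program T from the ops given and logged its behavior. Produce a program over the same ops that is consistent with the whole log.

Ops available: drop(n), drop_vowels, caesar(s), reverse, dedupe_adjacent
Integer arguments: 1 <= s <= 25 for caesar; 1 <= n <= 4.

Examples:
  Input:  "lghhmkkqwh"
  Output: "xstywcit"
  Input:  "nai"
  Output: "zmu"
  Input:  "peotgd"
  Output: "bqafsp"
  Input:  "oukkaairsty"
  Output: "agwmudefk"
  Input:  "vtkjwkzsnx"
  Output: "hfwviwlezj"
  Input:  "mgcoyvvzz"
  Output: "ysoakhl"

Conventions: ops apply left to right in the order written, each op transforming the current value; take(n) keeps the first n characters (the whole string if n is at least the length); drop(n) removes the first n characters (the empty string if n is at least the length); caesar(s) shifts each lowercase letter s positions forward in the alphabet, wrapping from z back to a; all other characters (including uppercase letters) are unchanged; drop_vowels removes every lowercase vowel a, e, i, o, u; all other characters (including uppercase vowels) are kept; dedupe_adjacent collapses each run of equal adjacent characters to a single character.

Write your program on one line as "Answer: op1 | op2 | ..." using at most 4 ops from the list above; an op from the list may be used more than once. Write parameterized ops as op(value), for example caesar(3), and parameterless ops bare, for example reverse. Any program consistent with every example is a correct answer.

reverse | caesar(12) | dedupe_adjacent | reverse

Check, running the answer program on each example:
  "lghhmkkqwh" -> "hwqkkmhhgl" -> "ticwwyttsx" -> "ticwytsx" -> "xstywcit"
  "nai" -> "ian" -> "umz" -> "umz" -> "zmu"
  "peotgd" -> "dgtoep" -> "psfaqb" -> "psfaqb" -> "bqafsp"
  "oukkaairsty" -> "ytsriaakkuo" -> "kfedummwwga" -> "kfedumwga" -> "agwmudefk"
  "vtkjwkzsnx" -> "xnszkwjktv" -> "jzelwivwfh" -> "jzelwivwfh" -> "hfwviwlezj"
  "mgcoyvvzz" -> "zzvvyocgm" -> "llhhkaosy" -> "lhkaosy" -> "ysoakhl"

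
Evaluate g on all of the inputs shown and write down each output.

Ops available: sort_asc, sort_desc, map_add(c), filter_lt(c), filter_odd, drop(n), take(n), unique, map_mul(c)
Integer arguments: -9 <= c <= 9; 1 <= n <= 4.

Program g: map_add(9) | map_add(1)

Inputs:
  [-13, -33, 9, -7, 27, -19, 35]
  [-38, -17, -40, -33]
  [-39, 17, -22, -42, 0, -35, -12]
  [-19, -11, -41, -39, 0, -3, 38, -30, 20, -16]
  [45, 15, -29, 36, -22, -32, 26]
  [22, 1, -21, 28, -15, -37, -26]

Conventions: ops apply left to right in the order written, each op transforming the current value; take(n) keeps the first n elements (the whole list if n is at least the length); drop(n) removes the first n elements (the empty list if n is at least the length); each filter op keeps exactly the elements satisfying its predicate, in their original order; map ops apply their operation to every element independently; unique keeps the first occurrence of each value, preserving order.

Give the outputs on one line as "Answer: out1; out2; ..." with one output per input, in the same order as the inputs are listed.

Execution, op by op:
  [-13, -33, 9, -7, 27, -19, 35] -> [-4, -24, 18, 2, 36, -10, 44] -> [-3, -23, 19, 3, 37, -9, 45]
  [-38, -17, -40, -33] -> [-29, -8, -31, -24] -> [-28, -7, -30, -23]
  [-39, 17, -22, -42, 0, -35, -12] -> [-30, 26, -13, -33, 9, -26, -3] -> [-29, 27, -12, -32, 10, -25, -2]
  [-19, -11, -41, -39, 0, -3, 38, -30, 20, -16] -> [-10, -2, -32, -30, 9, 6, 47, -21, 29, -7] -> [-9, -1, -31, -29, 10, 7, 48, -20, 30, -6]
  [45, 15, -29, 36, -22, -32, 26] -> [54, 24, -20, 45, -13, -23, 35] -> [55, 25, -19, 46, -12, -22, 36]
  [22, 1, -21, 28, -15, -37, -26] -> [31, 10, -12, 37, -6, -28, -17] -> [32, 11, -11, 38, -5, -27, -16]

[-3, -23, 19, 3, 37, -9, 45]; [-28, -7, -30, -23]; [-29, 27, -12, -32, 10, -25, -2]; [-9, -1, -31, -29, 10, 7, 48, -20, 30, -6]; [55, 25, -19, 46, -12, -22, 36]; [32, 11, -11, 38, -5, -27, -16]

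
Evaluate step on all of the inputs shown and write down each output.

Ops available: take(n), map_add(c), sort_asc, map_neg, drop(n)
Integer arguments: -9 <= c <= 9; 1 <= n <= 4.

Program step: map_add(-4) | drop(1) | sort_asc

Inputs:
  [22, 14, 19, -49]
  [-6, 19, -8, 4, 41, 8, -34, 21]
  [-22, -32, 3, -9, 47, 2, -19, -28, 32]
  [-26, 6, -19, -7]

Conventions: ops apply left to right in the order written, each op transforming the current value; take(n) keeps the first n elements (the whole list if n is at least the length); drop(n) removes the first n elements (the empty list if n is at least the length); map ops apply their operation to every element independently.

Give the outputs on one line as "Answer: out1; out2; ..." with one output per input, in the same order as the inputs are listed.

Execution, op by op:
  [22, 14, 19, -49] -> [18, 10, 15, -53] -> [10, 15, -53] -> [-53, 10, 15]
  [-6, 19, -8, 4, 41, 8, -34, 21] -> [-10, 15, -12, 0, 37, 4, -38, 17] -> [15, -12, 0, 37, 4, -38, 17] -> [-38, -12, 0, 4, 15, 17, 37]
  [-22, -32, 3, -9, 47, 2, -19, -28, 32] -> [-26, -36, -1, -13, 43, -2, -23, -32, 28] -> [-36, -1, -13, 43, -2, -23, -32, 28] -> [-36, -32, -23, -13, -2, -1, 28, 43]
  [-26, 6, -19, -7] -> [-30, 2, -23, -11] -> [2, -23, -11] -> [-23, -11, 2]

[-53, 10, 15]; [-38, -12, 0, 4, 15, 17, 37]; [-36, -32, -23, -13, -2, -1, 28, 43]; [-23, -11, 2]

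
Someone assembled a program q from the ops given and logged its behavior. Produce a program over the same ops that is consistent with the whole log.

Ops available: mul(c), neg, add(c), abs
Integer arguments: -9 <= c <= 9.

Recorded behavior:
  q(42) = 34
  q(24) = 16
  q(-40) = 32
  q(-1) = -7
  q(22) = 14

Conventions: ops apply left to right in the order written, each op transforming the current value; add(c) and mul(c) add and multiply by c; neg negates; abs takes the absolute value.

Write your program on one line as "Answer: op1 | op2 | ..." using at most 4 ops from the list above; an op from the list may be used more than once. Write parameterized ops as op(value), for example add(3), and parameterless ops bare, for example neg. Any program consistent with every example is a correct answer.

abs | add(-3) | add(1) | add(-6)

Check, running the answer program on each example:
  42 -> 42 -> 39 -> 40 -> 34
  24 -> 24 -> 21 -> 22 -> 16
  -40 -> 40 -> 37 -> 38 -> 32
  -1 -> 1 -> -2 -> -1 -> -7
  22 -> 22 -> 19 -> 20 -> 14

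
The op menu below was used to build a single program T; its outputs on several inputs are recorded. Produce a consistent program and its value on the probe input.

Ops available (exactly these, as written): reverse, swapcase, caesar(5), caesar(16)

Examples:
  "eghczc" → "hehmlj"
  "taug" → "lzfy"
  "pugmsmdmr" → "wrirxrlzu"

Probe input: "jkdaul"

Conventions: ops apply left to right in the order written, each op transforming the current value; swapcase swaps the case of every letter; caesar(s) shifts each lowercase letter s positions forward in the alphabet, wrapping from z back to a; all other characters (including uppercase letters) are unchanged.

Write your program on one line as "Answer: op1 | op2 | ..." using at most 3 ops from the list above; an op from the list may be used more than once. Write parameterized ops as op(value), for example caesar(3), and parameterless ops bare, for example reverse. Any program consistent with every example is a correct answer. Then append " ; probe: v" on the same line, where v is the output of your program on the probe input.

reverse | caesar(5) ; probe: "qzfipo"

Check, running the answer program on each example:
  "eghczc" -> "czchge" -> "hehmlj"
  "taug" -> "guat" -> "lzfy"
  "pugmsmdmr" -> "rmdmsmgup" -> "wrirxrlzu"
  probe: "jkdaul" -> "luadkj" -> "qzfipo"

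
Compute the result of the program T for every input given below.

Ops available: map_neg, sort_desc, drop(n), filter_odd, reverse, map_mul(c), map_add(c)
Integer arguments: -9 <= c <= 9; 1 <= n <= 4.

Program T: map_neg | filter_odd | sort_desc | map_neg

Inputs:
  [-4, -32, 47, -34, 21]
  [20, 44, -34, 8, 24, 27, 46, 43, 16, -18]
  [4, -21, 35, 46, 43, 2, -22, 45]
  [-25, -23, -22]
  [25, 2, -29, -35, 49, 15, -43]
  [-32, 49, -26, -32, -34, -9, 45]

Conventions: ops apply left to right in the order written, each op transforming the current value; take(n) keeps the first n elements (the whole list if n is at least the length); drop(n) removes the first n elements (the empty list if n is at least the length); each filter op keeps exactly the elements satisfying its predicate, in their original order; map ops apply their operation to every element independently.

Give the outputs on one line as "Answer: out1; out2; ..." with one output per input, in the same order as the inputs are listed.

[21, 47]; [27, 43]; [-21, 35, 43, 45]; [-25, -23]; [-43, -35, -29, 15, 25, 49]; [-9, 45, 49]

Execution, op by op:
  [-4, -32, 47, -34, 21] -> [4, 32, -47, 34, -21] -> [-47, -21] -> [-21, -47] -> [21, 47]
  [20, 44, -34, 8, 24, 27, 46, 43, 16, -18] -> [-20, -44, 34, -8, -24, -27, -46, -43, -16, 18] -> [-27, -43] -> [-27, -43] -> [27, 43]
  [4, -21, 35, 46, 43, 2, -22, 45] -> [-4, 21, -35, -46, -43, -2, 22, -45] -> [21, -35, -43, -45] -> [21, -35, -43, -45] -> [-21, 35, 43, 45]
  [-25, -23, -22] -> [25, 23, 22] -> [25, 23] -> [25, 23] -> [-25, -23]
  [25, 2, -29, -35, 49, 15, -43] -> [-25, -2, 29, 35, -49, -15, 43] -> [-25, 29, 35, -49, -15, 43] -> [43, 35, 29, -15, -25, -49] -> [-43, -35, -29, 15, 25, 49]
  [-32, 49, -26, -32, -34, -9, 45] -> [32, -49, 26, 32, 34, 9, -45] -> [-49, 9, -45] -> [9, -45, -49] -> [-9, 45, 49]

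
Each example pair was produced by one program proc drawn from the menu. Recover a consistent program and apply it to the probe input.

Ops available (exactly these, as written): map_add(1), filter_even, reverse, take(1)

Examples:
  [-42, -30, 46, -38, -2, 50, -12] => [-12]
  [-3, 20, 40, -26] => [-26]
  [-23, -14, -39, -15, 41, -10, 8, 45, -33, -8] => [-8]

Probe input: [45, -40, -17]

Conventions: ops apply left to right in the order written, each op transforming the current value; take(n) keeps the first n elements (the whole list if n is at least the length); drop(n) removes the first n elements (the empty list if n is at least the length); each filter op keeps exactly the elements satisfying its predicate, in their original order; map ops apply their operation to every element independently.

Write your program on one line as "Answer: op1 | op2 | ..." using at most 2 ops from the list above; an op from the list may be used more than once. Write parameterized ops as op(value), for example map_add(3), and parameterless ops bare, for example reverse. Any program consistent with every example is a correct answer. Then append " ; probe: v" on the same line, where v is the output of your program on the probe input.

reverse | take(1) ; probe: [-17]

Check, running the answer program on each example:
  [-42, -30, 46, -38, -2, 50, -12] -> [-12, 50, -2, -38, 46, -30, -42] -> [-12]
  [-3, 20, 40, -26] -> [-26, 40, 20, -3] -> [-26]
  [-23, -14, -39, -15, 41, -10, 8, 45, -33, -8] -> [-8, -33, 45, 8, -10, 41, -15, -39, -14, -23] -> [-8]
  probe: [45, -40, -17] -> [-17, -40, 45] -> [-17]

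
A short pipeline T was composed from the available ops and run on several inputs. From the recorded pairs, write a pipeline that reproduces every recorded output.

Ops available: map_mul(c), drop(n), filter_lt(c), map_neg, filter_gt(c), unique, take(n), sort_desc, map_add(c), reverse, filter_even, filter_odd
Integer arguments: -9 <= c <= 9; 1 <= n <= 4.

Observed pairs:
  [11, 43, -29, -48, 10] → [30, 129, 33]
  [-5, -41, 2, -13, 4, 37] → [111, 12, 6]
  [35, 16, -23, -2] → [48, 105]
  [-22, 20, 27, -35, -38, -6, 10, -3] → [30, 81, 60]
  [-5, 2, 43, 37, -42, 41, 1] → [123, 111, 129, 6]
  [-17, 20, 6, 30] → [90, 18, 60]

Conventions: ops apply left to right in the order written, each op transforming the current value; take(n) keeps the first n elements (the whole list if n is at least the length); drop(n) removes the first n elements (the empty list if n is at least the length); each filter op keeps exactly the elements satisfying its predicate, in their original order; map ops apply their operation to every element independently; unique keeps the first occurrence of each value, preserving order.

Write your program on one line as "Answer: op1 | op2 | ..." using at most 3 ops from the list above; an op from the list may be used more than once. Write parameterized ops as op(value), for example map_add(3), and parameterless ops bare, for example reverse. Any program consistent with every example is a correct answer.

map_mul(3) | filter_gt(3) | reverse

Check, running the answer program on each example:
  [11, 43, -29, -48, 10] -> [33, 129, -87, -144, 30] -> [33, 129, 30] -> [30, 129, 33]
  [-5, -41, 2, -13, 4, 37] -> [-15, -123, 6, -39, 12, 111] -> [6, 12, 111] -> [111, 12, 6]
  [35, 16, -23, -2] -> [105, 48, -69, -6] -> [105, 48] -> [48, 105]
  [-22, 20, 27, -35, -38, -6, 10, -3] -> [-66, 60, 81, -105, -114, -18, 30, -9] -> [60, 81, 30] -> [30, 81, 60]
  [-5, 2, 43, 37, -42, 41, 1] -> [-15, 6, 129, 111, -126, 123, 3] -> [6, 129, 111, 123] -> [123, 111, 129, 6]
  [-17, 20, 6, 30] -> [-51, 60, 18, 90] -> [60, 18, 90] -> [90, 18, 60]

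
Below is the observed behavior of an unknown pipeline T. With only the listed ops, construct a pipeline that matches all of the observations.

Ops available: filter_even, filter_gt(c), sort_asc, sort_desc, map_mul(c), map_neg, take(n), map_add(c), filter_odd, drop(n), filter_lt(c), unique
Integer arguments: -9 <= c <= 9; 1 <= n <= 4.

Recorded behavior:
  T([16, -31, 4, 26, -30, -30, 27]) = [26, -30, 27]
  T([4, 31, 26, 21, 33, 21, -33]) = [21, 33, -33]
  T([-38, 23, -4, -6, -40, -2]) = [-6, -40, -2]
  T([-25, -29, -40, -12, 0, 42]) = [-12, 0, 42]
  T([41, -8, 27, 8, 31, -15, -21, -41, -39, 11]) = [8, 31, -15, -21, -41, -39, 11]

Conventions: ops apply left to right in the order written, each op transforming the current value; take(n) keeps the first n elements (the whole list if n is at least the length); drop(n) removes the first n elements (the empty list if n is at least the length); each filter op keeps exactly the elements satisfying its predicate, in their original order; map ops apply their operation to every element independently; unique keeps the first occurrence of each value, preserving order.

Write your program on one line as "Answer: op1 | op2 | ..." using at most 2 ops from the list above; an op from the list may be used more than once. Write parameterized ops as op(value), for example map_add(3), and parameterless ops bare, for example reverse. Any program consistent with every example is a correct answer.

drop(3) | unique

Check, running the answer program on each example:
  [16, -31, 4, 26, -30, -30, 27] -> [26, -30, -30, 27] -> [26, -30, 27]
  [4, 31, 26, 21, 33, 21, -33] -> [21, 33, 21, -33] -> [21, 33, -33]
  [-38, 23, -4, -6, -40, -2] -> [-6, -40, -2] -> [-6, -40, -2]
  [-25, -29, -40, -12, 0, 42] -> [-12, 0, 42] -> [-12, 0, 42]
  [41, -8, 27, 8, 31, -15, -21, -41, -39, 11] -> [8, 31, -15, -21, -41, -39, 11] -> [8, 31, -15, -21, -41, -39, 11]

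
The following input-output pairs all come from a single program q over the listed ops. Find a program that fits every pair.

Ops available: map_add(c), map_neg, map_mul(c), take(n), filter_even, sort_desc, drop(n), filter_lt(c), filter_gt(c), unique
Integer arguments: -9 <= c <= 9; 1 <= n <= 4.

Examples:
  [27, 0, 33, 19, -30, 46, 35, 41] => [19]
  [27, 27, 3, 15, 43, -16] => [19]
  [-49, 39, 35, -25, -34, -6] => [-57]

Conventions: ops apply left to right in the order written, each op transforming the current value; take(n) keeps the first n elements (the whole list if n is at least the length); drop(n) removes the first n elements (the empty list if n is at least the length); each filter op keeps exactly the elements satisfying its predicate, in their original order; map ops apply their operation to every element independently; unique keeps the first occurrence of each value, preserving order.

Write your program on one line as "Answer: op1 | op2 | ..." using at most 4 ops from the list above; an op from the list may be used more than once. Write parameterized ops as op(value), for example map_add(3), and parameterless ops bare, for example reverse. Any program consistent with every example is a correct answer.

map_add(-3) | map_add(-5) | take(1)

Check, running the answer program on each example:
  [27, 0, 33, 19, -30, 46, 35, 41] -> [24, -3, 30, 16, -33, 43, 32, 38] -> [19, -8, 25, 11, -38, 38, 27, 33] -> [19]
  [27, 27, 3, 15, 43, -16] -> [24, 24, 0, 12, 40, -19] -> [19, 19, -5, 7, 35, -24] -> [19]
  [-49, 39, 35, -25, -34, -6] -> [-52, 36, 32, -28, -37, -9] -> [-57, 31, 27, -33, -42, -14] -> [-57]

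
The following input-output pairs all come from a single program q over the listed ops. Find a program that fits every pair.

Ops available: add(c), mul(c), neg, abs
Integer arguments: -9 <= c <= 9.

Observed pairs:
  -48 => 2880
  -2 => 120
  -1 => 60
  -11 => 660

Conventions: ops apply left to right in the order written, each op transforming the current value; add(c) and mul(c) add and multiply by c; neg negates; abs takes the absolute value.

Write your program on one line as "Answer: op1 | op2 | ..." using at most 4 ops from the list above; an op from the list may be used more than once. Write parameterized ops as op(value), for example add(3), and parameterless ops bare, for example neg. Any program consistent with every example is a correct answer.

mul(2) | mul(-6) | mul(5)

Check, running the answer program on each example:
  -48 -> -96 -> 576 -> 2880
  -2 -> -4 -> 24 -> 120
  -1 -> -2 -> 12 -> 60
  -11 -> -22 -> 132 -> 660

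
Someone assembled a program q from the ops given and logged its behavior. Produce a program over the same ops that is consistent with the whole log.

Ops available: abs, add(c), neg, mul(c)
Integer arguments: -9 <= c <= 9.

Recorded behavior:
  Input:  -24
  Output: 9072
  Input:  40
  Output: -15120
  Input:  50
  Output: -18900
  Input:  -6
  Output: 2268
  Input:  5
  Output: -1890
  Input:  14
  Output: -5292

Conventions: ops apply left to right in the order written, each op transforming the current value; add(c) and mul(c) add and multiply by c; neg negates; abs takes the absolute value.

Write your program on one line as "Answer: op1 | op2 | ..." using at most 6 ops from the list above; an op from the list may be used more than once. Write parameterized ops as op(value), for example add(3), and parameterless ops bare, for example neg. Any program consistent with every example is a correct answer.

mul(-3) | mul(-7) | mul(-2) | mul(-9) | neg

Check, running the answer program on each example:
  -24 -> 72 -> -504 -> 1008 -> -9072 -> 9072
  40 -> -120 -> 840 -> -1680 -> 15120 -> -15120
  50 -> -150 -> 1050 -> -2100 -> 18900 -> -18900
  -6 -> 18 -> -126 -> 252 -> -2268 -> 2268
  5 -> -15 -> 105 -> -210 -> 1890 -> -1890
  14 -> -42 -> 294 -> -588 -> 5292 -> -5292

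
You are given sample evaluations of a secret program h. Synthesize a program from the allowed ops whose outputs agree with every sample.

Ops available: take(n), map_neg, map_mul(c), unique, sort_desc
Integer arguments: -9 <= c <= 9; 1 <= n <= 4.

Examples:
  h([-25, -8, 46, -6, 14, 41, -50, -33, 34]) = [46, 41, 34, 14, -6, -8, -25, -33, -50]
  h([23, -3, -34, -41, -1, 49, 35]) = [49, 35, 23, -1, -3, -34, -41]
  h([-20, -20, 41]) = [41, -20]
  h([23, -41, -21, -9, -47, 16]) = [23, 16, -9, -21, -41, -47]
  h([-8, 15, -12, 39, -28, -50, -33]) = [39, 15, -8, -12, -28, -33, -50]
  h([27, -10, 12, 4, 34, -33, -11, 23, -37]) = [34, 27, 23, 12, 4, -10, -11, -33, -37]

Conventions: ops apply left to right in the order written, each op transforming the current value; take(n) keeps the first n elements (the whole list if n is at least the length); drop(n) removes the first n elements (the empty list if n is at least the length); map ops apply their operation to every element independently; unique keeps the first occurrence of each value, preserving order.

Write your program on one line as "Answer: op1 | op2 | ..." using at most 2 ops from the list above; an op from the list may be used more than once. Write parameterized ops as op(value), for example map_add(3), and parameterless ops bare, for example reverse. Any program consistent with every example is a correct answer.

sort_desc | unique

Check, running the answer program on each example:
  [-25, -8, 46, -6, 14, 41, -50, -33, 34] -> [46, 41, 34, 14, -6, -8, -25, -33, -50] -> [46, 41, 34, 14, -6, -8, -25, -33, -50]
  [23, -3, -34, -41, -1, 49, 35] -> [49, 35, 23, -1, -3, -34, -41] -> [49, 35, 23, -1, -3, -34, -41]
  [-20, -20, 41] -> [41, -20, -20] -> [41, -20]
  [23, -41, -21, -9, -47, 16] -> [23, 16, -9, -21, -41, -47] -> [23, 16, -9, -21, -41, -47]
  [-8, 15, -12, 39, -28, -50, -33] -> [39, 15, -8, -12, -28, -33, -50] -> [39, 15, -8, -12, -28, -33, -50]
  [27, -10, 12, 4, 34, -33, -11, 23, -37] -> [34, 27, 23, 12, 4, -10, -11, -33, -37] -> [34, 27, 23, 12, 4, -10, -11, -33, -37]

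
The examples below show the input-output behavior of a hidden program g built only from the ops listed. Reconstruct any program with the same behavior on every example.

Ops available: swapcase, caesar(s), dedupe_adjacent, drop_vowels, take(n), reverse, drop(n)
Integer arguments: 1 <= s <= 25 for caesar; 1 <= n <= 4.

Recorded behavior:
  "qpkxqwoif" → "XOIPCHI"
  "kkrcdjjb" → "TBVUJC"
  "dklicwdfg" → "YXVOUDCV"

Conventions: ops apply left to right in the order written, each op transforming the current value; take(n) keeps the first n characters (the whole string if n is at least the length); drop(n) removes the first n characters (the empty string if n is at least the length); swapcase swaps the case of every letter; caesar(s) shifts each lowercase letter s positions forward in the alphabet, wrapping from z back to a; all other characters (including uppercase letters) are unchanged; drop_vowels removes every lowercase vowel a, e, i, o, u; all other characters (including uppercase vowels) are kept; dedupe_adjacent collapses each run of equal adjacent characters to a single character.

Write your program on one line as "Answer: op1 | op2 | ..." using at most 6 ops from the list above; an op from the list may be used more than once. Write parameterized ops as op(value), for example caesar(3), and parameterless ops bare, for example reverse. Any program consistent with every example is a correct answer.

reverse | drop_vowels | dedupe_adjacent | caesar(18) | swapcase

Check, running the answer program on each example:
  "qpkxqwoif" -> "fiowqxkpq" -> "fwqxkpq" -> "fwqxkpq" -> "xoipchi" -> "XOIPCHI"
  "kkrcdjjb" -> "bjjdcrkk" -> "bjjdcrkk" -> "bjdcrk" -> "tbvujc" -> "TBVUJC"
  "dklicwdfg" -> "gfdwcilkd" -> "gfdwclkd" -> "gfdwclkd" -> "yxvoudcv" -> "YXVOUDCV"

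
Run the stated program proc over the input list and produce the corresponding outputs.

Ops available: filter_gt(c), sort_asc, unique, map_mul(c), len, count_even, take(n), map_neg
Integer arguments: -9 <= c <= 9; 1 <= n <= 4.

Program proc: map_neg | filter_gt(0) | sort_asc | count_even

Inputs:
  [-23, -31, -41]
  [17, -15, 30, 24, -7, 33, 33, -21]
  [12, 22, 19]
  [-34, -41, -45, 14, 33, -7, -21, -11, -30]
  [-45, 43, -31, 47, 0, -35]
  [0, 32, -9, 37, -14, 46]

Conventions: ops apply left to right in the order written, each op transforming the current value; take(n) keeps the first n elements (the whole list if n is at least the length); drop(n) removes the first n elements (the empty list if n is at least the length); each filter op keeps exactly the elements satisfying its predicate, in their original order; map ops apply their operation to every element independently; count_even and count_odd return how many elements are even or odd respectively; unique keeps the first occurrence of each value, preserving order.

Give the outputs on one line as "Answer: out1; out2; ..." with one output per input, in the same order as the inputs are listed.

Execution, op by op:
  [-23, -31, -41] -> [23, 31, 41] -> [23, 31, 41] -> [23, 31, 41] -> 0
  [17, -15, 30, 24, -7, 33, 33, -21] -> [-17, 15, -30, -24, 7, -33, -33, 21] -> [15, 7, 21] -> [7, 15, 21] -> 0
  [12, 22, 19] -> [-12, -22, -19] -> [] -> [] -> 0
  [-34, -41, -45, 14, 33, -7, -21, -11, -30] -> [34, 41, 45, -14, -33, 7, 21, 11, 30] -> [34, 41, 45, 7, 21, 11, 30] -> [7, 11, 21, 30, 34, 41, 45] -> 2
  [-45, 43, -31, 47, 0, -35] -> [45, -43, 31, -47, 0, 35] -> [45, 31, 35] -> [31, 35, 45] -> 0
  [0, 32, -9, 37, -14, 46] -> [0, -32, 9, -37, 14, -46] -> [9, 14] -> [9, 14] -> 1

0; 0; 0; 2; 0; 1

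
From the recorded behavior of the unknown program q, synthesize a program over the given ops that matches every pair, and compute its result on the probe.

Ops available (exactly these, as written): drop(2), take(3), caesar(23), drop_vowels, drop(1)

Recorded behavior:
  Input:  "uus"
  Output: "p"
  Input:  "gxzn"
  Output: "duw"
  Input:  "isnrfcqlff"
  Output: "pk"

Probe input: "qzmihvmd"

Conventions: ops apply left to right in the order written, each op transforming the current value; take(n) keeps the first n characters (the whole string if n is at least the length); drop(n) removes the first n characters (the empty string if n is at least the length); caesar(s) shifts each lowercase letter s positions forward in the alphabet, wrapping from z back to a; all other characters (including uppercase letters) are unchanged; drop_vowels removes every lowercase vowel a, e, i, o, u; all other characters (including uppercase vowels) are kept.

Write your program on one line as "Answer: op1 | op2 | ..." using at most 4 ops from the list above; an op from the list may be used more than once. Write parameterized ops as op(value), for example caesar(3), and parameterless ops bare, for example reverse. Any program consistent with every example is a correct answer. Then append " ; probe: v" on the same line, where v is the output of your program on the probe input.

take(3) | drop_vowels | caesar(23) ; probe: "nwj"

Check, running the answer program on each example:
  "uus" -> "uus" -> "s" -> "p"
  "gxzn" -> "gxz" -> "gxz" -> "duw"
  "isnrfcqlff" -> "isn" -> "sn" -> "pk"
  probe: "qzmihvmd" -> "qzm" -> "qzm" -> "nwj"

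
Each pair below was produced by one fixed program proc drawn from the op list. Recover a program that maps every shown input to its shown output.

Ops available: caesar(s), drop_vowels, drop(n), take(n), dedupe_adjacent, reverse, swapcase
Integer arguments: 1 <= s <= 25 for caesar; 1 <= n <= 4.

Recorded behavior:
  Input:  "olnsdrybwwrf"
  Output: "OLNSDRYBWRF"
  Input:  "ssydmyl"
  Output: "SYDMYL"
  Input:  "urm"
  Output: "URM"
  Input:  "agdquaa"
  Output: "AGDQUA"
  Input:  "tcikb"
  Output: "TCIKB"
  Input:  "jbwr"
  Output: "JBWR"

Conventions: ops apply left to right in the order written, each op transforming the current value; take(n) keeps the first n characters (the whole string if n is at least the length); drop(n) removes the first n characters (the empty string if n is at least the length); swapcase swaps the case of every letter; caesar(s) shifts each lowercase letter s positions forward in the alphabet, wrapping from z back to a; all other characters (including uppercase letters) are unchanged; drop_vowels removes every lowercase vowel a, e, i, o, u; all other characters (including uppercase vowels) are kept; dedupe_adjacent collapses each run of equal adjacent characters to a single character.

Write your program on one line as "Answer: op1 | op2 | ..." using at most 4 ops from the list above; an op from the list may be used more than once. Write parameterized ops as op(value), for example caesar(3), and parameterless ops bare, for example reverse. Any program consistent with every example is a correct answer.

swapcase | reverse | dedupe_adjacent | reverse

Check, running the answer program on each example:
  "olnsdrybwwrf" -> "OLNSDRYBWWRF" -> "FRWWBYRDSNLO" -> "FRWBYRDSNLO" -> "OLNSDRYBWRF"
  "ssydmyl" -> "SSYDMYL" -> "LYMDYSS" -> "LYMDYS" -> "SYDMYL"
  "urm" -> "URM" -> "MRU" -> "MRU" -> "URM"
  "agdquaa" -> "AGDQUAA" -> "AAUQDGA" -> "AUQDGA" -> "AGDQUA"
  "tcikb" -> "TCIKB" -> "BKICT" -> "BKICT" -> "TCIKB"
  "jbwr" -> "JBWR" -> "RWBJ" -> "RWBJ" -> "JBWR"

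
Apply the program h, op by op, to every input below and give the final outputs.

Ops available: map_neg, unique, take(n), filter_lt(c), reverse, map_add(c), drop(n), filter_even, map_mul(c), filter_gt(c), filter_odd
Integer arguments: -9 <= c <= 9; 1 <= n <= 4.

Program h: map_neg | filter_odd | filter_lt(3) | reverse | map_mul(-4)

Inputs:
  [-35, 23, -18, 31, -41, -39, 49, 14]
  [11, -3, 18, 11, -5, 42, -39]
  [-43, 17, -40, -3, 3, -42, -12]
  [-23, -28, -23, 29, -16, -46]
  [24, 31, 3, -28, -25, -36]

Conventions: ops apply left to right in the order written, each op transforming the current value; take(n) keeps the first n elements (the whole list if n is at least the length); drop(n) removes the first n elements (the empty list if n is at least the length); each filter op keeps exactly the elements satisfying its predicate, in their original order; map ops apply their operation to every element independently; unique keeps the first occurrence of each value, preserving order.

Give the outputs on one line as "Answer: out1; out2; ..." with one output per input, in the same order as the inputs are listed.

Execution, op by op:
  [-35, 23, -18, 31, -41, -39, 49, 14] -> [35, -23, 18, -31, 41, 39, -49, -14] -> [35, -23, -31, 41, 39, -49] -> [-23, -31, -49] -> [-49, -31, -23] -> [196, 124, 92]
  [11, -3, 18, 11, -5, 42, -39] -> [-11, 3, -18, -11, 5, -42, 39] -> [-11, 3, -11, 5, 39] -> [-11, -11] -> [-11, -11] -> [44, 44]
  [-43, 17, -40, -3, 3, -42, -12] -> [43, -17, 40, 3, -3, 42, 12] -> [43, -17, 3, -3] -> [-17, -3] -> [-3, -17] -> [12, 68]
  [-23, -28, -23, 29, -16, -46] -> [23, 28, 23, -29, 16, 46] -> [23, 23, -29] -> [-29] -> [-29] -> [116]
  [24, 31, 3, -28, -25, -36] -> [-24, -31, -3, 28, 25, 36] -> [-31, -3, 25] -> [-31, -3] -> [-3, -31] -> [12, 124]

[196, 124, 92]; [44, 44]; [12, 68]; [116]; [12, 124]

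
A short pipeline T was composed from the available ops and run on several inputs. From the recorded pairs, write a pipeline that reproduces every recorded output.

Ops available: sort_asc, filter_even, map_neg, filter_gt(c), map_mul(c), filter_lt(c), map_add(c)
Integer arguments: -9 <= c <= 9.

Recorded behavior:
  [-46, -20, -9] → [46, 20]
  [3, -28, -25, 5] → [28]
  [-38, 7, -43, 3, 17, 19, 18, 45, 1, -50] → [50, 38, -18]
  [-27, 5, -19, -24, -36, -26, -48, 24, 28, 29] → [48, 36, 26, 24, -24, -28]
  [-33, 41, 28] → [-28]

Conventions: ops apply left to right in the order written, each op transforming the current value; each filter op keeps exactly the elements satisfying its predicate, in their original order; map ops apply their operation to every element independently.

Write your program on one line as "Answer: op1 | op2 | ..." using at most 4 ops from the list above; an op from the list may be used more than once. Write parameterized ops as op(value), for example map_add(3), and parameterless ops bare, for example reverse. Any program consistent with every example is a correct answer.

sort_asc | filter_even | map_neg

Check, running the answer program on each example:
  [-46, -20, -9] -> [-46, -20, -9] -> [-46, -20] -> [46, 20]
  [3, -28, -25, 5] -> [-28, -25, 3, 5] -> [-28] -> [28]
  [-38, 7, -43, 3, 17, 19, 18, 45, 1, -50] -> [-50, -43, -38, 1, 3, 7, 17, 18, 19, 45] -> [-50, -38, 18] -> [50, 38, -18]
  [-27, 5, -19, -24, -36, -26, -48, 24, 28, 29] -> [-48, -36, -27, -26, -24, -19, 5, 24, 28, 29] -> [-48, -36, -26, -24, 24, 28] -> [48, 36, 26, 24, -24, -28]
  [-33, 41, 28] -> [-33, 28, 41] -> [28] -> [-28]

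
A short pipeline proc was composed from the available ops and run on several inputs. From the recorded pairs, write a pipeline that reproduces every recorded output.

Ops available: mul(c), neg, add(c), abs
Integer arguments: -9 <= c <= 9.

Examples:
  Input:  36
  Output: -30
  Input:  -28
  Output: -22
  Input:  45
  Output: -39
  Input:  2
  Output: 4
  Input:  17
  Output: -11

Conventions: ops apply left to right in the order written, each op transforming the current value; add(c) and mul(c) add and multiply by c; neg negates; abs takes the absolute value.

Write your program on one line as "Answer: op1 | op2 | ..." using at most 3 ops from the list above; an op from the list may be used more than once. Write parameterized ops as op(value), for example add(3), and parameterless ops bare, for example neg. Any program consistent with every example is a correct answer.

abs | add(-6) | neg

Check, running the answer program on each example:
  36 -> 36 -> 30 -> -30
  -28 -> 28 -> 22 -> -22
  45 -> 45 -> 39 -> -39
  2 -> 2 -> -4 -> 4
  17 -> 17 -> 11 -> -11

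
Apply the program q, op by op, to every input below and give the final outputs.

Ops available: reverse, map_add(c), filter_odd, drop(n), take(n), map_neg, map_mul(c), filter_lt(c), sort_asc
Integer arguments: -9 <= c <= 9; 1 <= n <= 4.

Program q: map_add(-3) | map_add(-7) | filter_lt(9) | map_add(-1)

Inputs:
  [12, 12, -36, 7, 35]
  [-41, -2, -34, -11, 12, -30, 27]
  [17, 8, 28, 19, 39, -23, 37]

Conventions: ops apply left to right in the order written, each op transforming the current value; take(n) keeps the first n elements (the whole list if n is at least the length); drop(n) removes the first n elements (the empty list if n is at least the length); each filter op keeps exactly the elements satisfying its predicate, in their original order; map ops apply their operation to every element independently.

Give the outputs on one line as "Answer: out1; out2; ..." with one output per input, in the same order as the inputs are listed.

Execution, op by op:
  [12, 12, -36, 7, 35] -> [9, 9, -39, 4, 32] -> [2, 2, -46, -3, 25] -> [2, 2, -46, -3] -> [1, 1, -47, -4]
  [-41, -2, -34, -11, 12, -30, 27] -> [-44, -5, -37, -14, 9, -33, 24] -> [-51, -12, -44, -21, 2, -40, 17] -> [-51, -12, -44, -21, 2, -40] -> [-52, -13, -45, -22, 1, -41]
  [17, 8, 28, 19, 39, -23, 37] -> [14, 5, 25, 16, 36, -26, 34] -> [7, -2, 18, 9, 29, -33, 27] -> [7, -2, -33] -> [6, -3, -34]

[1, 1, -47, -4]; [-52, -13, -45, -22, 1, -41]; [6, -3, -34]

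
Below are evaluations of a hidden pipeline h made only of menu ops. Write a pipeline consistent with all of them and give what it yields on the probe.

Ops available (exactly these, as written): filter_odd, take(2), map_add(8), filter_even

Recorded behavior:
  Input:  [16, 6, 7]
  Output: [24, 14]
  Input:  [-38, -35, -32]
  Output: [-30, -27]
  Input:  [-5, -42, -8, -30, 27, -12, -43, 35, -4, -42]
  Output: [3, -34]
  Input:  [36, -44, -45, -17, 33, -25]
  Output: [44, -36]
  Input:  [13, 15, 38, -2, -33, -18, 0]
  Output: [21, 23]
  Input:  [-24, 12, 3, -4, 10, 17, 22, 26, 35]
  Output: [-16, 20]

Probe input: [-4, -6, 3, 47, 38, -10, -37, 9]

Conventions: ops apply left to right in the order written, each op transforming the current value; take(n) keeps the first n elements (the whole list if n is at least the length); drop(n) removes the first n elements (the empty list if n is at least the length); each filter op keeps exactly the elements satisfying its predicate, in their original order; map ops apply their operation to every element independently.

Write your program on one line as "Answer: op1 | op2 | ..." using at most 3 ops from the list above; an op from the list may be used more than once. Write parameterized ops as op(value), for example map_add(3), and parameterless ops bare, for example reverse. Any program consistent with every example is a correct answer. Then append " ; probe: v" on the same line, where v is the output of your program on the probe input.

map_add(8) | take(2) ; probe: [4, 2]

Check, running the answer program on each example:
  [16, 6, 7] -> [24, 14, 15] -> [24, 14]
  [-38, -35, -32] -> [-30, -27, -24] -> [-30, -27]
  [-5, -42, -8, -30, 27, -12, -43, 35, -4, -42] -> [3, -34, 0, -22, 35, -4, -35, 43, 4, -34] -> [3, -34]
  [36, -44, -45, -17, 33, -25] -> [44, -36, -37, -9, 41, -17] -> [44, -36]
  [13, 15, 38, -2, -33, -18, 0] -> [21, 23, 46, 6, -25, -10, 8] -> [21, 23]
  [-24, 12, 3, -4, 10, 17, 22, 26, 35] -> [-16, 20, 11, 4, 18, 25, 30, 34, 43] -> [-16, 20]
  probe: [-4, -6, 3, 47, 38, -10, -37, 9] -> [4, 2, 11, 55, 46, -2, -29, 17] -> [4, 2]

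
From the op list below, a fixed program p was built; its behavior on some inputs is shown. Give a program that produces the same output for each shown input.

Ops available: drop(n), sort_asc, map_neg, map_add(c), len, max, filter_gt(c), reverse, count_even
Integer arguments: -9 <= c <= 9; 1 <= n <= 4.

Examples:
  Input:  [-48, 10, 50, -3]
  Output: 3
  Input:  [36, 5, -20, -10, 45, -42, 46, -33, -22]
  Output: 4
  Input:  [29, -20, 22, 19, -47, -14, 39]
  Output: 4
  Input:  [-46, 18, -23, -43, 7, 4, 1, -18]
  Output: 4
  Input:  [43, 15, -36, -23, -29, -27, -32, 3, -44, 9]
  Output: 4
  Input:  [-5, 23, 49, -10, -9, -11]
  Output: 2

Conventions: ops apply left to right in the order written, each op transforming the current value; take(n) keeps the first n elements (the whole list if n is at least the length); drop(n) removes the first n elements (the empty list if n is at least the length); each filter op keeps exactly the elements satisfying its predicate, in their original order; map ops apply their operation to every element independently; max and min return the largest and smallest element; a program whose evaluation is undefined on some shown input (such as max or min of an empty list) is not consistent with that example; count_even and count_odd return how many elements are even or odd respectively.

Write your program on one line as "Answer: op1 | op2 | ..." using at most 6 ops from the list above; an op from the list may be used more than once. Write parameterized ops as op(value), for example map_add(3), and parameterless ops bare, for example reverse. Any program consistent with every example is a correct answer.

map_add(8) | filter_gt(3) | reverse | map_neg | len

Check, running the answer program on each example:
  [-48, 10, 50, -3] -> [-40, 18, 58, 5] -> [18, 58, 5] -> [5, 58, 18] -> [-5, -58, -18] -> 3
  [36, 5, -20, -10, 45, -42, 46, -33, -22] -> [44, 13, -12, -2, 53, -34, 54, -25, -14] -> [44, 13, 53, 54] -> [54, 53, 13, 44] -> [-54, -53, -13, -44] -> 4
  [29, -20, 22, 19, -47, -14, 39] -> [37, -12, 30, 27, -39, -6, 47] -> [37, 30, 27, 47] -> [47, 27, 30, 37] -> [-47, -27, -30, -37] -> 4
  [-46, 18, -23, -43, 7, 4, 1, -18] -> [-38, 26, -15, -35, 15, 12, 9, -10] -> [26, 15, 12, 9] -> [9, 12, 15, 26] -> [-9, -12, -15, -26] -> 4
  [43, 15, -36, -23, -29, -27, -32, 3, -44, 9] -> [51, 23, -28, -15, -21, -19, -24, 11, -36, 17] -> [51, 23, 11, 17] -> [17, 11, 23, 51] -> [-17, -11, -23, -51] -> 4
  [-5, 23, 49, -10, -9, -11] -> [3, 31, 57, -2, -1, -3] -> [31, 57] -> [57, 31] -> [-57, -31] -> 2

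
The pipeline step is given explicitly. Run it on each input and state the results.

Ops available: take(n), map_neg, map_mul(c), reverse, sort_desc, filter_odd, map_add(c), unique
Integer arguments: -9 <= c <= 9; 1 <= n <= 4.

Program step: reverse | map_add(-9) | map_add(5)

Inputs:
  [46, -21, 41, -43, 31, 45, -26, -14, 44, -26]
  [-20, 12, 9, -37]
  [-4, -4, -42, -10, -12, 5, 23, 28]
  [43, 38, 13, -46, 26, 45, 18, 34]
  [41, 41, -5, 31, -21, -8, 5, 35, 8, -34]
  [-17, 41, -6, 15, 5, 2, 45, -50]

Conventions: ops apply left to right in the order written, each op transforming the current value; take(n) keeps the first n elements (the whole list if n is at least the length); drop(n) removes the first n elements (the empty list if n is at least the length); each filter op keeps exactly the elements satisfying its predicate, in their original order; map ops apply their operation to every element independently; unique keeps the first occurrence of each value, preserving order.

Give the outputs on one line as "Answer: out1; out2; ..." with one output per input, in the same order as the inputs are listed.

[-30, 40, -18, -30, 41, 27, -47, 37, -25, 42]; [-41, 5, 8, -24]; [24, 19, 1, -16, -14, -46, -8, -8]; [30, 14, 41, 22, -50, 9, 34, 39]; [-38, 4, 31, 1, -12, -25, 27, -9, 37, 37]; [-54, 41, -2, 1, 11, -10, 37, -21]

Execution, op by op:
  [46, -21, 41, -43, 31, 45, -26, -14, 44, -26] -> [-26, 44, -14, -26, 45, 31, -43, 41, -21, 46] -> [-35, 35, -23, -35, 36, 22, -52, 32, -30, 37] -> [-30, 40, -18, -30, 41, 27, -47, 37, -25, 42]
  [-20, 12, 9, -37] -> [-37, 9, 12, -20] -> [-46, 0, 3, -29] -> [-41, 5, 8, -24]
  [-4, -4, -42, -10, -12, 5, 23, 28] -> [28, 23, 5, -12, -10, -42, -4, -4] -> [19, 14, -4, -21, -19, -51, -13, -13] -> [24, 19, 1, -16, -14, -46, -8, -8]
  [43, 38, 13, -46, 26, 45, 18, 34] -> [34, 18, 45, 26, -46, 13, 38, 43] -> [25, 9, 36, 17, -55, 4, 29, 34] -> [30, 14, 41, 22, -50, 9, 34, 39]
  [41, 41, -5, 31, -21, -8, 5, 35, 8, -34] -> [-34, 8, 35, 5, -8, -21, 31, -5, 41, 41] -> [-43, -1, 26, -4, -17, -30, 22, -14, 32, 32] -> [-38, 4, 31, 1, -12, -25, 27, -9, 37, 37]
  [-17, 41, -6, 15, 5, 2, 45, -50] -> [-50, 45, 2, 5, 15, -6, 41, -17] -> [-59, 36, -7, -4, 6, -15, 32, -26] -> [-54, 41, -2, 1, 11, -10, 37, -21]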